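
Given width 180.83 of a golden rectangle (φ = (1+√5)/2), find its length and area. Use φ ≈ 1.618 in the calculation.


φ = (1 + √5) / 2 ≈ 1.618
Length = width × φ = 180.83 × 1.618 = 292.58294
≈ 292.58
Area = width × length = 180.83 × 292.58294 = 52907.7730402 ≈ 52907.77
= Length: 292.58, Area: 52907.77

Length: 292.58, Area: 52907.77


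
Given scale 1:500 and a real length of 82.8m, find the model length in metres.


Model size = real / scale
= 82.8 / 500
= 0.1656 m

0.1656 m


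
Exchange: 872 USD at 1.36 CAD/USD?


Amount × rate = 872 × 1.36
= 1185.92 CAD

1185.92 CAD


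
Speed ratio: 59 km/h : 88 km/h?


Ratio = 59:88
GCD = 1
Simplified = 59:88
Time ratio (same distance) = 88:59
Speed ratio = 59:88

59:88


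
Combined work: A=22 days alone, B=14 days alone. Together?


Rate of A = 1/22 per day
Rate of B = 1/14 per day
Combined rate = 1/22 + 1/14 = 36/308 ≈ 0.1169 per day
Days = 1 / combined rate = 308/36
≈ 8.56 days

8.56 days


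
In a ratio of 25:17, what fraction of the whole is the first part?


Total parts = 25 + 17 = 42
First part: 25/42 = 25/42
= 25/42

25/42


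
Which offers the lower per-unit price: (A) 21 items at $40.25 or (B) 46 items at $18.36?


Deal A: $40.25/21 = $1.9167/unit
Deal B: $18.36/46 = $0.3991/unit
B is cheaper per unit
= Deal B

Deal B


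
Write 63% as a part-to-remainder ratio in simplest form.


63% means 63 parts out of 100; remainder = 37
Part : remainder = 63:37
GCD = 1
= 63:37

63:37


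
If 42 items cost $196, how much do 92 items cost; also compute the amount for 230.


Direct proportion: y/x = constant
k = 196/42 ≈ 4.6667
y at x=92: k × 92 = 196 × 92 / 42 = 18032/42 ≈ 429.33
y at x=230: k × 230 = 196 × 230 / 42 = 45080/42 ≈ 1073.33
= 429.33 and 1073.33

429.33 and 1073.33


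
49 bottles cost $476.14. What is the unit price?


Unit rate = total / quantity
= 476.14 / 49
= $9.72 per unit

$9.72 per unit


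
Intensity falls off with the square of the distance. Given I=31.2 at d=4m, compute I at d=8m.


I₁d₁² = I₂d₂²
I₂ = I₁ × (d₁/d₂)²
= 31.2 × (4/8)²
= 31.2 × 16/64
= 499.2/64
= 7.8000

7.8000


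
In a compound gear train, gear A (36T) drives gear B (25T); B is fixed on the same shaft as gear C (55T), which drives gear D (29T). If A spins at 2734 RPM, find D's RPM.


Stage 1: RPM_B = RPM_A × t_A/t_B = 2734 × 36/25 = 98424/25 = 3936.96
B and C share a shaft → RPM_C = RPM_B
Stage 2: RPM_D = RPM_C × t_C/t_D = RPM_A × (t_A×t_C)/(t_B×t_D)
Overall ratio = (36×55)/(25×29) = 1980/725
RPM_D = 2734 × 1980/725 = 5413320/725
≈ 7466.65 RPM

7466.65 RPM


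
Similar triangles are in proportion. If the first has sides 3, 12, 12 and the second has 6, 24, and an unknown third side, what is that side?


Scale factor = 6/3 = 2
Missing side = 12 × 2
= 24.0

24.0


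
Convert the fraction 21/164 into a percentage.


Percentage = (part / whole) × 100
= (21 / 164) × 100
≈ 12.80%

12.80%


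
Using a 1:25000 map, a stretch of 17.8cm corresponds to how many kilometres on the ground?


Real distance = map distance × scale
= 17.8cm × 25000
= 445000 cm = 4450.0 m
= 4.450 km

4.450 km


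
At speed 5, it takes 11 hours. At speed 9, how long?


Inverse proportion: x × y = constant
k = 5 × 11 = 55
y₂ = k / 9 = 55 / 9
= 6.11

6.11


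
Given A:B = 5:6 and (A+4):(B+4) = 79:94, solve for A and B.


Let A = 5k, B = 6k.
(5k + 4) / (6k + 4) = 79/94
Cross-multiply: 94(5k + 4) = 79(6k + 4)
470k + 376 = 474k + 316
470k - 474k = 316 - 376
-4k = -60
k = -60/-4 = 15
A = 5×15 = 75, B = 6×15 = 90
= A = 75, B = 90

A = 75, B = 90


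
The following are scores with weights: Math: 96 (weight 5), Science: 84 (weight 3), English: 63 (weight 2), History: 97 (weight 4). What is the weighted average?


Numerator = 96×5 + 84×3 + 63×2 + 97×4
= 480 + 252 + 126 + 388
= 1246
Total weight = 14
Weighted avg = 1246/14
= 89.00

89.00


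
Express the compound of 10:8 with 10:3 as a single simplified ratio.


Compound ratio = (10×10) : (8×3)
= 100:24
GCD = 4
= 25:6

25:6


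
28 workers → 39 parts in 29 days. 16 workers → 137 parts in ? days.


Days ∝ work / workers, so d₂ = d₁ × (m₁/m₂) × (w₂/w₁)
Workers factor (inverse): 28/16 = 1.7500
Work factor (direct): 137/39 ≈ 3.5128
d₂ = 29 × 28/16 × 137/39 = (29 × 28 × 137) / (16 × 39) = 111244/624
≈ 178.28 days

178.28 days


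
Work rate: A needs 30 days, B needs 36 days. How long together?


Rate of A = 1/30 per day
Rate of B = 1/36 per day
Combined rate = 1/30 + 1/36 = 66/1080 ≈ 0.0611 per day
Days = 1 / combined rate = 1080/66
≈ 16.36 days

16.36 days


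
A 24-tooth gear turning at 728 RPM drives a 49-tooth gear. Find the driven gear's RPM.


Gear ratio = 24:49 = 24:49
RPM_B = RPM_A × (teeth_A / teeth_B)
= 728 × (24/49)
= 356.6 RPM

356.6 RPM


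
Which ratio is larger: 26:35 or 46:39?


26/35 = 0.7429
46/39 = 1.1795
0.7429 < 1.1795, so 26:35 is less
= 46:39

46:39


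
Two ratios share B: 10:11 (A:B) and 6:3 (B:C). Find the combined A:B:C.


Match B: multiply A:B by 6 → 60:66
Multiply B:C by 11 → 66:33
Combined: 60:66:33
GCD = 3
= 20:22:11

20:22:11


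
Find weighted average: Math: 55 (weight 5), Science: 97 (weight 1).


Numerator = 55×5 + 97×1
= 275 + 97
= 372
Total weight = 6
Weighted avg = 372/6
= 62.00

62.00


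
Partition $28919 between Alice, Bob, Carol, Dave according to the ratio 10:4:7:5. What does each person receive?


Total parts = 10 + 4 + 7 + 5 = 26
Alice: 28919 × 10/26 = 11122.69
Bob: 28919 × 4/26 = 4449.08
Carol: 28919 × 7/26 = 7785.88
Dave: 28919 × 5/26 = 5561.35
= Alice: $11122.69, Bob: $4449.08, Carol: $7785.88, Dave: $5561.35

Alice: $11122.69, Bob: $4449.08, Carol: $7785.88, Dave: $5561.35


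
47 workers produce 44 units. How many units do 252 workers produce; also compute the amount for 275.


Direct proportion: y/x = constant
k = 44/47 ≈ 0.9362
y at x=252: k × 252 = 44 × 252 / 47 = 11088/47 ≈ 235.91
y at x=275: k × 275 = 44 × 275 / 47 = 12100/47 ≈ 257.45
= 235.91 and 257.45

235.91 and 257.45


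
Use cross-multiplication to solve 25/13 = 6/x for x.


Cross multiply: 25 × x = 13 × 6
25x = 78
x = 78 / 25
= 3.12

3.12


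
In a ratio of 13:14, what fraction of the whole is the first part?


Total parts = 13 + 14 = 27
First part: 13/27 = 13/27
= 13/27

13/27


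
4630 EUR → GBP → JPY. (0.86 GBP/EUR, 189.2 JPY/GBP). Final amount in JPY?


Step 1: 4630 EUR × 0.86 = 3981.80 GBP
Step 2: 3981.80 GBP × 189.2 = 753356.56 JPY
Implied rate EUR→JPY = 0.86 × 189.2 = 162.7120
= 753356.56 JPY

753356.56 JPY


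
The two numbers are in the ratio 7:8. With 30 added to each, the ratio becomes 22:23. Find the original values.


Let A = 7k, B = 8k.
(7k + 30) / (8k + 30) = 22/23
Cross-multiply: 23(7k + 30) = 22(8k + 30)
161k + 690 = 176k + 660
161k - 176k = 660 - 690
-15k = -30
k = -30/-15 = 2
A = 7×2 = 14, B = 8×2 = 16
= A = 14, B = 16

A = 14, B = 16


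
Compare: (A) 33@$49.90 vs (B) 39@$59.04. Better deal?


Deal A: $49.90/33 = $1.5121/unit
Deal B: $59.04/39 = $1.5138/unit
A is cheaper per unit
= Deal A

Deal A


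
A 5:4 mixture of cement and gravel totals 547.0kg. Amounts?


Total parts = 5 + 4 = 9
cement: 547.0 × 5/9 = 303.9kg
gravel: 547.0 × 4/9 = 243.1kg
= 303.9kg and 243.1kg

303.9kg and 243.1kg


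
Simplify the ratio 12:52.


GCD(12, 52) = 4
12/4 : 52/4
= 3:13

3:13


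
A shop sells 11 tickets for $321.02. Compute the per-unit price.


Unit rate = total / quantity
= 321.02 / 11
= $29.18 per unit

$29.18 per unit


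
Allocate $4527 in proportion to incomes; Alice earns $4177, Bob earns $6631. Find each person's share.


Total income = 4177 + 6631 = $10808
Alice: $4527 × 4177/10808 = $1749.56
Bob: $4527 × 6631/10808 = $2777.44
= Alice: $1749.56, Bob: $2777.44

Alice: $1749.56, Bob: $2777.44


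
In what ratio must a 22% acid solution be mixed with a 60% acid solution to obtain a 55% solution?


Let x parts of 22% mix with y parts of 60%.
22x + 60y = 55(x + y)
22x + 60y = 55x + 55y
x(22 - 55) = y(55 - 60)
x/y = (60 - 55)/(55 - 22) = 5/33
Simplify: 5:33
= 5:33

5:33


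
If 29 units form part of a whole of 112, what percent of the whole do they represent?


Percentage = (part / whole) × 100
= (29 / 112) × 100
≈ 25.89%

25.89%


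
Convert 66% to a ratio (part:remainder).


66% means 66 parts out of 100; remainder = 34
Part : remainder = 66:34
GCD = 2
= 33:17

33:17


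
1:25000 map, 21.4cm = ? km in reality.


Real distance = map distance × scale
= 21.4cm × 25000
= 535000 cm = 5350.0 m
= 5.350 km

5.350 km


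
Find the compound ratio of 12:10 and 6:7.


Compound ratio = (12×6) : (10×7)
= 72:70
GCD = 2
= 36:35

36:35


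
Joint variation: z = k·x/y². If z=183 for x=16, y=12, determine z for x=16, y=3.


z = k·x/y²
Solve for k using the known point: k = z·y²/x = 183×144/16 = 26352/16 = 1647.0000
Now evaluate at x=16, y=3:
z = k × 16 / 9 = (26352 × 16) / (16 × 9) = 421632/144
= 2928.0000

2928.0000


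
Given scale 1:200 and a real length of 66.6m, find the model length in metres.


Model size = real / scale
= 66.6 / 200
= 0.3330 m

0.3330 m


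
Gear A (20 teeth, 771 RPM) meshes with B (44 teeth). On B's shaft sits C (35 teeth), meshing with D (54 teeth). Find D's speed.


Stage 1: RPM_B = RPM_A × t_A/t_B = 771 × 20/44 = 15420/44 ≈ 350.45
B and C share a shaft → RPM_C = RPM_B
Stage 2: RPM_D = RPM_C × t_C/t_D = RPM_A × (t_A×t_C)/(t_B×t_D)
Overall ratio = (20×35)/(44×54) = 700/2376
RPM_D = 771 × 700/2376 = 539700/2376
≈ 227.15 RPM

227.15 RPM


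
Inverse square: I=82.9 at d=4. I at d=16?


I₁d₁² = I₂d₂²
I₂ = I₁ × (d₁/d₂)²
= 82.9 × (4/16)²
= 82.9 × 16/256
= 1326.4/256
≈ 5.1813

5.1813


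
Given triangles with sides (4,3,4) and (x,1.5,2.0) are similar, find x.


Scale factor = 1.5/3 = 0.5
Missing side = 4 × 0.5
= 2.0

2.0


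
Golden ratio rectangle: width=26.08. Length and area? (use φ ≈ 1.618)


φ = (1 + √5) / 2 ≈ 1.618
Length = width × φ = 26.08 × 1.618 = 42.19744
≈ 42.20
Area = width × length = 26.08 × 42.19744 = 1100.5092352 ≈ 1100.51
= Length: 42.20, Area: 1100.51

Length: 42.20, Area: 1100.51


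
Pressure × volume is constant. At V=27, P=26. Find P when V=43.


Inverse proportion: x × y = constant
k = 27 × 26 = 702
y₂ = k / 43 = 702 / 43
= 16.33

16.33


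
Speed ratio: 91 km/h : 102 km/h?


Ratio = 91:102
GCD = 1
Simplified = 91:102
Time ratio (same distance) = 102:91
Speed ratio = 91:102

91:102


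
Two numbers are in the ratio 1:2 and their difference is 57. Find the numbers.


Let A = 1k, B = 2k.
2k - 1k = 57
1k = 57 → k = 57/1 = 57
A = 1×57 = 57, B = 2×57 = 114
= A = 57, B = 114

A = 57, B = 114


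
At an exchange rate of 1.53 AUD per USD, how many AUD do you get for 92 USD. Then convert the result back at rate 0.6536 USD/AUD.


Amount × rate = 92 × 1.53 = 140.76 AUD
Round-trip: 140.76 × 0.6536 = 92.00 USD
= 140.76 AUD, then 92.00 USD

140.76 AUD, then 92.00 USD


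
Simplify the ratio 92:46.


GCD(92, 46) = 46
92/46 : 46/46
= 2:1

2:1


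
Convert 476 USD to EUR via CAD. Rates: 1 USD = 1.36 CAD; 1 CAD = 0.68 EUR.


Step 1: 476 USD × 1.36 = 647.36 CAD
Step 2: 647.36 CAD × 0.68 = 440.20 EUR
Implied rate USD→EUR = 1.36 × 0.68 = 0.9248
= 440.20 EUR

440.20 EUR


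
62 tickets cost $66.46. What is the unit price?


Unit rate = total / quantity
= 66.46 / 62
= $1.07 per unit

$1.07 per unit


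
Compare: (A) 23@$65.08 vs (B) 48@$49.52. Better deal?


Deal A: $65.08/23 = $2.8296/unit
Deal B: $49.52/48 = $1.0317/unit
B is cheaper per unit
= Deal B

Deal B


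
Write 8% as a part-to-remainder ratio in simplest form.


8% means 8 parts out of 100; remainder = 92
Part : remainder = 8:92
GCD = 4
= 2:23

2:23


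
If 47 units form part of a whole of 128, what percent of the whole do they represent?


Percentage = (part / whole) × 100
= (47 / 128) × 100
≈ 36.72%

36.72%


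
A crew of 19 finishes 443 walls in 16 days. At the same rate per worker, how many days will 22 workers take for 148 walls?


Days ∝ work / workers, so d₂ = d₁ × (m₁/m₂) × (w₂/w₁)
Workers factor (inverse): 19/22 ≈ 0.8636
Work factor (direct): 148/443 ≈ 0.3341
d₂ = 16 × 19/22 × 148/443 = (16 × 19 × 148) / (22 × 443) = 44992/9746
≈ 4.62 days

4.62 days


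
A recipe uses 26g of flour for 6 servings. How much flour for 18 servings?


Direct proportion: y/x = constant
k = 26/6 ≈ 4.3333
y₂ = k × 18 = 26 × 18 / 6 = 468/6
= 78.00

78.00


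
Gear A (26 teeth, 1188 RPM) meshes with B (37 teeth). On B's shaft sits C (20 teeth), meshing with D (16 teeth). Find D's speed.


Stage 1: RPM_B = RPM_A × t_A/t_B = 1188 × 26/37 = 30888/37 ≈ 834.81
B and C share a shaft → RPM_C = RPM_B
Stage 2: RPM_D = RPM_C × t_C/t_D = RPM_A × (t_A×t_C)/(t_B×t_D)
Overall ratio = (26×20)/(37×16) = 520/592
RPM_D = 1188 × 520/592 = 617760/592
≈ 1043.51 RPM

1043.51 RPM


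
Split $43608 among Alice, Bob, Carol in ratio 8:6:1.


Total parts = 8 + 6 + 1 = 15
Alice: 43608 × 8/15 = 23257.60
Bob: 43608 × 6/15 = 17443.20
Carol: 43608 × 1/15 = 2907.20
= Alice: $23257.60, Bob: $17443.20, Carol: $2907.20

Alice: $23257.60, Bob: $17443.20, Carol: $2907.20


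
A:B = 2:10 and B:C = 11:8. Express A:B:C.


Match B: multiply A:B by 11 → 22:110
Multiply B:C by 10 → 110:80
Combined: 22:110:80
GCD = 2
= 11:55:40

11:55:40


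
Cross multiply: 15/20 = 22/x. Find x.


Cross multiply: 15 × x = 20 × 22
15x = 440
x = 440 / 15
= 29.33

29.33


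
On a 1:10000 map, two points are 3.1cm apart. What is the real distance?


Real distance = map distance × scale
= 3.1cm × 10000
= 31000 cm = 310.0 m
= 0.310 km

0.310 km


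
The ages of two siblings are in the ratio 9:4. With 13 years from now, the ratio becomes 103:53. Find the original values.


Let A = 9k, B = 4k.
(9k + 13) / (4k + 13) = 103/53
Cross-multiply: 53(9k + 13) = 103(4k + 13)
477k + 689 = 412k + 1339
477k - 412k = 1339 - 689
65k = 650
k = 650/65 = 10
A = 9×10 = 90, B = 4×10 = 40
= A = 90, B = 40

A = 90, B = 40


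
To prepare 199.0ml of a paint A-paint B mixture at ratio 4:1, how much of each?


Total parts = 4 + 1 = 5
paint A: 199.0 × 4/5 = 159.2ml
paint B: 199.0 × 1/5 = 39.8ml
= 159.2ml and 39.8ml

159.2ml and 39.8ml


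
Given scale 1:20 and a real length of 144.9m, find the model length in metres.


Model size = real / scale
= 144.9 / 20
= 7.2450 m

7.2450 m


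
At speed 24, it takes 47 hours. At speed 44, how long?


Inverse proportion: x × y = constant
k = 24 × 47 = 1128
y₂ = k / 44 = 1128 / 44
= 25.64

25.64


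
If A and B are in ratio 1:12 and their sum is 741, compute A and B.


Let A = 1k, B = 12k.
1k + 12k = 741
13k = 741 → k = 741/13 = 57
A = 1×57 = 57, B = 12×57 = 684
= A = 57, B = 684

A = 57, B = 684


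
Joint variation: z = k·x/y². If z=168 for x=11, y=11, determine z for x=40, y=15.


z = k·x/y²
Solve for k using the known point: k = z·y²/x = 168×121/11 = 20328/11 = 1848.0000
Now evaluate at x=40, y=15:
z = k × 40 / 225 = (20328 × 40) / (11 × 225) = 813120/2475
≈ 328.5333

328.5333


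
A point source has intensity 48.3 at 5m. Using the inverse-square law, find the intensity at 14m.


I₁d₁² = I₂d₂²
I₂ = I₁ × (d₁/d₂)²
= 48.3 × (5/14)²
= 48.3 × 25/196
= 1207.5/196
≈ 6.1607

6.1607


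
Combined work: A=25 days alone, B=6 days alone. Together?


Rate of A = 1/25 per day
Rate of B = 1/6 per day
Combined rate = 1/25 + 1/6 = 31/150 ≈ 0.2067 per day
Days = 1 / combined rate = 150/31
≈ 4.84 days

4.84 days


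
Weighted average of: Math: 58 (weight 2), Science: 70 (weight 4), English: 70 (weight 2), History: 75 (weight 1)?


Numerator = 58×2 + 70×4 + 70×2 + 75×1
= 116 + 280 + 140 + 75
= 611
Total weight = 9
Weighted avg = 611/9
= 67.89

67.89


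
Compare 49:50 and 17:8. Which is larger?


49/50 = 0.9800
17/8 = 2.1250
0.9800 < 2.1250, so 49:50 is less
= 17:8

17:8


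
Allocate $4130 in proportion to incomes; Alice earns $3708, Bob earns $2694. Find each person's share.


Total income = 3708 + 2694 = $6402
Alice: $4130 × 3708/6402 = $2392.07
Bob: $4130 × 2694/6402 = $1737.93
= Alice: $2392.07, Bob: $1737.93

Alice: $2392.07, Bob: $1737.93


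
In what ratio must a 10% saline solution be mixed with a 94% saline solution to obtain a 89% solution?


Let x parts of 10% mix with y parts of 94%.
10x + 94y = 89(x + y)
10x + 94y = 89x + 89y
x(10 - 89) = y(89 - 94)
x/y = (94 - 89)/(89 - 10) = 5/79
Simplify: 5:79
= 5:79

5:79


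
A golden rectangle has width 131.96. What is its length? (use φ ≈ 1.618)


φ = (1 + √5) / 2 ≈ 1.618
Length = width × φ = 131.96 × 1.618 = 213.51128
≈ 213.51

213.51


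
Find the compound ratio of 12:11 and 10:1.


Compound ratio = (12×10) : (11×1)
= 120:11
GCD = 1
= 120:11

120:11


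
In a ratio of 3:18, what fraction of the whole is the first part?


Total parts = 3 + 18 = 21
First part: 3/21 = 1/7
= 1/7

1/7


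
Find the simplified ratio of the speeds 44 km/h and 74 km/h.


Ratio = 44:74
GCD = 2
Simplified = 22:37
Time ratio (same distance) = 37:22
Speed ratio = 22:37

22:37


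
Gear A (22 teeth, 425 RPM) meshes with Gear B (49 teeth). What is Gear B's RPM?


Gear ratio = 22:49 = 22:49
RPM_B = RPM_A × (teeth_A / teeth_B)
= 425 × (22/49)
= 190.8 RPM

190.8 RPM


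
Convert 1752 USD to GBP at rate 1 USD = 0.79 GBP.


Amount × rate = 1752 × 0.79
= 1384.08 GBP

1384.08 GBP


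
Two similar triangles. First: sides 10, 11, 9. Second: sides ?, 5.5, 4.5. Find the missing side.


Scale factor = 5.5/11 = 0.5
Missing side = 10 × 0.5
= 5.0

5.0


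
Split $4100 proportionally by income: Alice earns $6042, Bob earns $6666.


Total income = 6042 + 6666 = $12708
Alice: $4100 × 6042/12708 = $1949.34
Bob: $4100 × 6666/12708 = $2150.66
= Alice: $1949.34, Bob: $2150.66

Alice: $1949.34, Bob: $2150.66


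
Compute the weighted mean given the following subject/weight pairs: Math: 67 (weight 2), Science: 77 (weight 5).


Numerator = 67×2 + 77×5
= 134 + 385
= 519
Total weight = 7
Weighted avg = 519/7
= 74.14

74.14


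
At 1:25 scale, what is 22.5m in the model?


Model size = real / scale
= 22.5 / 25
= 0.9000 m

0.9000 m


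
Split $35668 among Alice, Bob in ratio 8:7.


Total parts = 8 + 7 = 15
Alice: 35668 × 8/15 = 19022.93
Bob: 35668 × 7/15 = 16645.07
= Alice: $19022.93, Bob: $16645.07

Alice: $19022.93, Bob: $16645.07


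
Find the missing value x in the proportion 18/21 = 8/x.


Cross multiply: 18 × x = 21 × 8
18x = 168
x = 168 / 18
= 9.33

9.33


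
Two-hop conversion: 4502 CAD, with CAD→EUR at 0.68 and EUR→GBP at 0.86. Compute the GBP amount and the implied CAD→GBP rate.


Step 1: 4502 CAD × 0.68 = 3061.36 EUR
Step 2: 3061.36 EUR × 0.86 = 2632.77 GBP
Implied rate CAD→GBP = 0.68 × 0.86 = 0.5848
= 2632.77 GBP; implied rate 0.5848 GBP/CAD

2632.77 GBP; implied rate 0.5848 GBP/CAD


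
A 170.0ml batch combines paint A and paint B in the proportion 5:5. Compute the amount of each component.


Total parts = 5 + 5 = 10
paint A: 170.0 × 5/10 = 85.0ml
paint B: 170.0 × 5/10 = 85.0ml
= 85.0ml and 85.0ml

85.0ml and 85.0ml


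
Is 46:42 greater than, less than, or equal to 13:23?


46/42 = 1.0952
13/23 = 0.5652
1.0952 > 0.5652, so 46:42 is greater
= greater than

greater than


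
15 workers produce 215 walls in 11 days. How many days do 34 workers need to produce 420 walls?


Days ∝ work / workers, so d₂ = d₁ × (m₁/m₂) × (w₂/w₁)
Workers factor (inverse): 15/34 ≈ 0.4412
Work factor (direct): 420/215 ≈ 1.9535
d₂ = 11 × 15/34 × 420/215 = (11 × 15 × 420) / (34 × 215) = 69300/7310
≈ 9.48 days

9.48 days


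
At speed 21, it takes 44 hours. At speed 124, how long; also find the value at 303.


Inverse proportion: x × y = constant
k = 21 × 44 = 924
At x=124: k/124 = 7.45
At x=303: k/303 = 3.05
= 7.45 and 3.05

7.45 and 3.05


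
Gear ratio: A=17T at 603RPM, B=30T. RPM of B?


Gear ratio = 17:30 = 17:30
RPM_B = RPM_A × (teeth_A / teeth_B)
= 603 × (17/30)
= 341.7 RPM

341.7 RPM


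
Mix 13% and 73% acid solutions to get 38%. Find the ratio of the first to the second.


Let x parts of 13% mix with y parts of 73%.
13x + 73y = 38(x + y)
13x + 73y = 38x + 38y
x(13 - 38) = y(38 - 73)
x/y = (73 - 38)/(38 - 13) = 35/25
Simplify: 7:5
= 7:5

7:5


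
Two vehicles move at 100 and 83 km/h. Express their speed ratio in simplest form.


Ratio = 100:83
GCD = 1
Simplified = 100:83
Time ratio (same distance) = 83:100
Speed ratio = 100:83

100:83


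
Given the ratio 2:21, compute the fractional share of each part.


Total parts = 2 + 21 = 23
First part: 2/23 = 2/23
Second part: 21/23 = 21/23
= 2/23 and 21/23

2/23 and 21/23


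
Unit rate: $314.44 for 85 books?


Unit rate = total / quantity
= 314.44 / 85
= $3.70 per unit

$3.70 per unit


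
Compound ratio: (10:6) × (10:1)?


Compound ratio = (10×10) : (6×1)
= 100:6
GCD = 2
= 50:3

50:3


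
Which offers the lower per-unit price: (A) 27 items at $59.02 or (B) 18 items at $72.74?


Deal A: $59.02/27 = $2.1859/unit
Deal B: $72.74/18 = $4.0411/unit
A is cheaper per unit
= Deal A

Deal A


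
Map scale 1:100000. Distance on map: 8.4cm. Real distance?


Real distance = map distance × scale
= 8.4cm × 100000
= 840000 cm = 8400.0 m
= 8.400 km

8.400 km


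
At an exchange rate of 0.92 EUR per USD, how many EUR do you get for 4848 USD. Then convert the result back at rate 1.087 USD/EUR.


Amount × rate = 4848 × 0.92 = 4460.16 EUR
Round-trip: 4460.16 × 1.087 = 4848.19 USD
= 4460.16 EUR, then 4848.19 USD

4460.16 EUR, then 4848.19 USD


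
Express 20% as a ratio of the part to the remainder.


20% means 20 parts out of 100; remainder = 80
Part : remainder = 20:80
GCD = 20
= 1:4

1:4


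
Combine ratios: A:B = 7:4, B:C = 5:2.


Match B: multiply A:B by 5 → 35:20
Multiply B:C by 4 → 20:8
Combined: 35:20:8
GCD = 1
= 35:20:8

35:20:8


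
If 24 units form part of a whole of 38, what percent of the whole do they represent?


Percentage = (part / whole) × 100
= (24 / 38) × 100
≈ 63.16%

63.16%


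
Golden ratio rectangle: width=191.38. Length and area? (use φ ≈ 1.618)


φ = (1 + √5) / 2 ≈ 1.618
Length = width × φ = 191.38 × 1.618 = 309.65284
≈ 309.65
Area = width × length = 191.38 × 309.65284 = 59261.3605192 ≈ 59261.36
= Length: 309.65, Area: 59261.36

Length: 309.65, Area: 59261.36


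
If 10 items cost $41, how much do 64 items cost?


Direct proportion: y/x = constant
k = 41/10 = 4.1000
y₂ = k × 64 = 41 × 64 / 10 = 2624/10
= 262.40

262.40


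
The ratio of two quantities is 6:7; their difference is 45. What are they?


Let A = 6k, B = 7k.
7k - 6k = 45
1k = 45 → k = 45/1 = 45
A = 6×45 = 270, B = 7×45 = 315
= A = 270, B = 315

A = 270, B = 315


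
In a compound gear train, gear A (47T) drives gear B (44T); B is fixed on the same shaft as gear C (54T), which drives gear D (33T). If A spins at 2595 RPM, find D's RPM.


Stage 1: RPM_B = RPM_A × t_A/t_B = 2595 × 47/44 = 121965/44 ≈ 2771.93
B and C share a shaft → RPM_C = RPM_B
Stage 2: RPM_D = RPM_C × t_C/t_D = RPM_A × (t_A×t_C)/(t_B×t_D)
Overall ratio = (47×54)/(44×33) = 2538/1452
RPM_D = 2595 × 2538/1452 = 6586110/1452
≈ 4535.89 RPM

4535.89 RPM


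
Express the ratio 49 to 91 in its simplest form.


GCD(49, 91) = 7
49/7 : 91/7
= 7:13

7:13


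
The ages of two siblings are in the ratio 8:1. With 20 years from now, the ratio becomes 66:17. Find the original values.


Let A = 8k, B = 1k.
(8k + 20) / (1k + 20) = 66/17
Cross-multiply: 17(8k + 20) = 66(1k + 20)
136k + 340 = 66k + 1320
136k - 66k = 1320 - 340
70k = 980
k = 980/70 = 14
A = 8×14 = 112, B = 1×14 = 14
= A = 112, B = 14

A = 112, B = 14


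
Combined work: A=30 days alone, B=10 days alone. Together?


Rate of A = 1/30 per day
Rate of B = 1/10 per day
Combined rate = 1/30 + 1/10 = 40/300 ≈ 0.1333 per day
Days = 1 / combined rate = 300/40
= 7.50 days

7.50 days


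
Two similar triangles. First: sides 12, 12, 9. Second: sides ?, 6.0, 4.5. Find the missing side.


Scale factor = 6.0/12 = 0.5
Missing side = 12 × 0.5
= 6.0

6.0


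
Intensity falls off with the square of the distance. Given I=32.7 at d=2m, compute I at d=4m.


I₁d₁² = I₂d₂²
I₂ = I₁ × (d₁/d₂)²
= 32.7 × (2/4)²
= 32.7 × 4/16
= 130.8/16
= 8.1750

8.1750


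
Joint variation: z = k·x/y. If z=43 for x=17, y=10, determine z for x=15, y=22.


z = k·x/y
Solve for k using the known point: k = z·y/x = 43×10/17 = 430/17 ≈ 25.2941
Now evaluate at x=15, y=22:
z = k × 15 / 22 = (430 × 15) / (17 × 22) = 6450/374
≈ 17.2460

17.2460


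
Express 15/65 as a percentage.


Percentage = (part / whole) × 100
= (15 / 65) × 100
≈ 23.08%

23.08%


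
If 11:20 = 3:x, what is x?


Cross multiply: 11 × x = 20 × 3
11x = 60
x = 60 / 11
= 5.45

5.45


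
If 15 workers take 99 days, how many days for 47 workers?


Inverse proportion: x × y = constant
k = 15 × 99 = 1485
y₂ = k / 47 = 1485 / 47
= 31.60

31.60


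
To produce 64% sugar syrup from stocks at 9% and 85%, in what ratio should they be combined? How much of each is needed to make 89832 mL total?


Let x parts of 9% mix with y parts of 85%.
9x + 85y = 64(x + y)
9x + 85y = 64x + 64y
x(9 - 64) = y(64 - 85)
x/y = (85 - 64)/(64 - 9) = 21/55
Simplify: 21:55
Total parts = 76; one part = 89832/76 = 1182.00 mL
9% solution: 21×1182.00 = 24822.00 mL
85% solution: 55×1182.00 = 65010.00 mL
= ratio 21:55; 24822.00 mL and 65010.00 mL

ratio 21:55; 24822.00 mL and 65010.00 mL


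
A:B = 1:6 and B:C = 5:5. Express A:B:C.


Match B: multiply A:B by 5 → 5:30
Multiply B:C by 6 → 30:30
Combined: 5:30:30
GCD = 5
= 1:6:6

1:6:6


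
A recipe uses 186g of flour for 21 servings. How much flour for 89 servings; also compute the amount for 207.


Direct proportion: y/x = constant
k = 186/21 ≈ 8.8571
y at x=89: k × 89 = 186 × 89 / 21 = 16554/21 ≈ 788.29
y at x=207: k × 207 = 186 × 207 / 21 = 38502/21 ≈ 1833.43
= 788.29 and 1833.43

788.29 and 1833.43


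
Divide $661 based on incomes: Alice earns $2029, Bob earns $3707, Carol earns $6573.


Total income = 2029 + 3707 + 6573 = $12309
Alice: $661 × 2029/12309 = $108.96
Bob: $661 × 3707/12309 = $199.07
Carol: $661 × 6573/12309 = $352.97
= Alice: $108.96, Bob: $199.07, Carol: $352.97

Alice: $108.96, Bob: $199.07, Carol: $352.97


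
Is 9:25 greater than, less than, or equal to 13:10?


9/25 = 0.3600
13/10 = 1.3000
0.3600 < 1.3000, so 9:25 is less
= less than

less than


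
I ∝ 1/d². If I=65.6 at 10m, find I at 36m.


I₁d₁² = I₂d₂²
I₂ = I₁ × (d₁/d₂)²
= 65.6 × (10/36)²
= 65.6 × 100/1296
= 6560/1296
≈ 5.0617

5.0617


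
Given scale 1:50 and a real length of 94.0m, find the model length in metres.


Model size = real / scale
= 94.0 / 50
= 1.8800 m

1.8800 m


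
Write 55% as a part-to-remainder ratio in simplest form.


55% means 55 parts out of 100; remainder = 45
Part : remainder = 55:45
GCD = 5
= 11:9

11:9


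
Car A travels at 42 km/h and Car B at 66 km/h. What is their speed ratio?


Ratio = 42:66
GCD = 6
Simplified = 7:11
Time ratio (same distance) = 11:7
Speed ratio = 7:11

7:11


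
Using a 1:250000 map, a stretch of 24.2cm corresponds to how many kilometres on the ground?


Real distance = map distance × scale
= 24.2cm × 250000
= 6050000 cm = 60500.0 m
= 60.500 km

60.500 km


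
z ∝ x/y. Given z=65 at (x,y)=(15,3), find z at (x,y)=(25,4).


z = k·x/y
Solve for k using the known point: k = z·y/x = 65×3/15 = 195/15 = 13.0000
Now evaluate at x=25, y=4:
z = k × 25 / 4 = (195 × 25) / (15 × 4) = 4875/60
= 81.2500

81.2500


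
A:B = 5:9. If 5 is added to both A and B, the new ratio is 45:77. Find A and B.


Let A = 5k, B = 9k.
(5k + 5) / (9k + 5) = 45/77
Cross-multiply: 77(5k + 5) = 45(9k + 5)
385k + 385 = 405k + 225
385k - 405k = 225 - 385
-20k = -160
k = -160/-20 = 8
A = 5×8 = 40, B = 9×8 = 72
= A = 40, B = 72

A = 40, B = 72


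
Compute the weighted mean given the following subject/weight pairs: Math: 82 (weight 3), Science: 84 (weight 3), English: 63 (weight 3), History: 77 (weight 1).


Numerator = 82×3 + 84×3 + 63×3 + 77×1
= 246 + 252 + 189 + 77
= 764
Total weight = 10
Weighted avg = 764/10
= 76.40

76.40


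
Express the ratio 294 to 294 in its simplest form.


GCD(294, 294) = 294
294/294 : 294/294
= 1:1

1:1


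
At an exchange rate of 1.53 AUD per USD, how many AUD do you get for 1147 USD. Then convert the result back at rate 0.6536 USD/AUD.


Amount × rate = 1147 × 1.53 = 1754.91 AUD
Round-trip: 1754.91 × 0.6536 = 1147.01 USD
= 1754.91 AUD, then 1147.01 USD

1754.91 AUD, then 1147.01 USD


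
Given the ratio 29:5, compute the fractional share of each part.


Total parts = 29 + 5 = 34
First part: 29/34 = 29/34
Second part: 5/34 = 5/34
= 29/34 and 5/34

29/34 and 5/34


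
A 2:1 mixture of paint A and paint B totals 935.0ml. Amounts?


Total parts = 2 + 1 = 3
paint A: 935.0 × 2/3 = 623.3ml
paint B: 935.0 × 1/3 = 311.7ml
= 623.3ml and 311.7ml

623.3ml and 311.7ml


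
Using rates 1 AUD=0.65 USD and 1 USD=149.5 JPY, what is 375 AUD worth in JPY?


Step 1: 375 AUD × 0.65 = 243.75 USD
Step 2: 243.75 USD × 149.5 = 36440.63 JPY
Implied rate AUD→JPY = 0.65 × 149.5 = 97.1750
= 36440.63 JPY

36440.63 JPY


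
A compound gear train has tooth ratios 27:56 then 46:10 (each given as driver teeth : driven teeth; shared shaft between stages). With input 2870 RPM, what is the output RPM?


Stage 1: RPM_B = RPM_A × t_A/t_B = 2870 × 27/56 = 77490/56 = 1383.75
B and C share a shaft → RPM_C = RPM_B
Stage 2: RPM_D = RPM_C × t_C/t_D = RPM_A × (t_A×t_C)/(t_B×t_D)
Overall ratio = (27×46)/(56×10) = 1242/560
RPM_D = 2870 × 1242/560 = 3564540/560
= 6365.25 RPM

6365.25 RPM


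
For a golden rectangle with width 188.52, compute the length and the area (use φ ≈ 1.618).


φ = (1 + √5) / 2 ≈ 1.618
Length = width × φ = 188.52 × 1.618 = 305.02536
≈ 305.03
Area = width × length = 188.52 × 305.02536 = 57503.3808672 ≈ 57503.38
= Length: 305.03, Area: 57503.38

Length: 305.03, Area: 57503.38


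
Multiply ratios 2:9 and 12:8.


Compound ratio = (2×12) : (9×8)
= 24:72
GCD = 24
= 1:3

1:3


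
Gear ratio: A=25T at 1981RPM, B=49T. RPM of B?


Gear ratio = 25:49 = 25:49
RPM_B = RPM_A × (teeth_A / teeth_B)
= 1981 × (25/49)
= 1010.7 RPM

1010.7 RPM


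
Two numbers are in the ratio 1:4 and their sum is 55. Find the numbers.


Let A = 1k, B = 4k.
1k + 4k = 55
5k = 55 → k = 55/5 = 11
A = 1×11 = 11, B = 4×11 = 44
= A = 11, B = 44

A = 11, B = 44


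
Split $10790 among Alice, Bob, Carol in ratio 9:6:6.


Total parts = 9 + 6 + 6 = 21
Alice: 10790 × 9/21 = 4624.29
Bob: 10790 × 6/21 = 3082.86
Carol: 10790 × 6/21 = 3082.86
= Alice: $4624.29, Bob: $3082.86, Carol: $3082.86

Alice: $4624.29, Bob: $3082.86, Carol: $3082.86


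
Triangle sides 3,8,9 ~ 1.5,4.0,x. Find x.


Scale factor = 1.5/3 = 0.5
Missing side = 9 × 0.5
= 4.5

4.5


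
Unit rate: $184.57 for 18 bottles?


Unit rate = total / quantity
= 184.57 / 18
= $10.25 per unit

$10.25 per unit


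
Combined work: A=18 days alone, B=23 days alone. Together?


Rate of A = 1/18 per day
Rate of B = 1/23 per day
Combined rate = 1/18 + 1/23 = 41/414 ≈ 0.0990 per day
Days = 1 / combined rate = 414/41
≈ 10.10 days

10.10 days


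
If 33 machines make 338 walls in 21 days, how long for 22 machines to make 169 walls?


Days ∝ work / workers, so d₂ = d₁ × (m₁/m₂) × (w₂/w₁)
Workers factor (inverse): 33/22 = 1.5000
Work factor (direct): 169/338 = 0.5000
d₂ = 21 × 33/22 × 169/338 = (21 × 33 × 169) / (22 × 338) = 117117/7436
= 15.75 days

15.75 days


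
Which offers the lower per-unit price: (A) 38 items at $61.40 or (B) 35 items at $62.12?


Deal A: $61.40/38 = $1.6158/unit
Deal B: $62.12/35 = $1.7749/unit
A is cheaper per unit
= Deal A

Deal A


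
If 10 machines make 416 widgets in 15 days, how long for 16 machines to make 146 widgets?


Days ∝ work / workers, so d₂ = d₁ × (m₁/m₂) × (w₂/w₁)
Workers factor (inverse): 10/16 = 0.6250
Work factor (direct): 146/416 ≈ 0.3510
d₂ = 15 × 10/16 × 146/416 = (15 × 10 × 146) / (16 × 416) = 21900/6656
≈ 3.29 days

3.29 days


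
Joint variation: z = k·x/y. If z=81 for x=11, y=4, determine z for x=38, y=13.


z = k·x/y
Solve for k using the known point: k = z·y/x = 81×4/11 = 324/11 ≈ 29.4545
Now evaluate at x=38, y=13:
z = k × 38 / 13 = (324 × 38) / (11 × 13) = 12312/143
≈ 86.0979

86.0979


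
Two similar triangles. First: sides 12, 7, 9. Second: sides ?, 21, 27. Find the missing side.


Scale factor = 21/7 = 3
Missing side = 12 × 3
= 36.0

36.0


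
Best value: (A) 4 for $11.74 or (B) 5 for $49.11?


Deal A: $11.74/4 = $2.9350/unit
Deal B: $49.11/5 = $9.8220/unit
A is cheaper per unit
= Deal A

Deal A


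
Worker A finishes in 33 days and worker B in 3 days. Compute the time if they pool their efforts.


Rate of A = 1/33 per day
Rate of B = 1/3 per day
Combined rate = 1/33 + 1/3 = 36/99 ≈ 0.3636 per day
Days = 1 / combined rate = 99/36
= 2.75 days

2.75 days


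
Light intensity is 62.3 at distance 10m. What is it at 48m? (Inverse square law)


I₁d₁² = I₂d₂²
I₂ = I₁ × (d₁/d₂)²
= 62.3 × (10/48)²
= 62.3 × 100/2304
= 6230/2304
≈ 2.7040

2.7040


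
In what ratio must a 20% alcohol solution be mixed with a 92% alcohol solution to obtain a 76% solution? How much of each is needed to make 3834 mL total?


Let x parts of 20% mix with y parts of 92%.
20x + 92y = 76(x + y)
20x + 92y = 76x + 76y
x(20 - 76) = y(76 - 92)
x/y = (92 - 76)/(76 - 20) = 16/56
Simplify: 2:7
Total parts = 9; one part = 3834/9 = 426.00 mL
20% solution: 2×426.00 = 852.00 mL
92% solution: 7×426.00 = 2982.00 mL
= ratio 2:7; 852.00 mL and 2982.00 mL

ratio 2:7; 852.00 mL and 2982.00 mL


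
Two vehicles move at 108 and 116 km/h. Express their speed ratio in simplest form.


Ratio = 108:116
GCD = 4
Simplified = 27:29
Time ratio (same distance) = 29:27
Speed ratio = 27:29

27:29


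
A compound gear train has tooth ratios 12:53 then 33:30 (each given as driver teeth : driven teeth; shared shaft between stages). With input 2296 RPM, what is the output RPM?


Stage 1: RPM_B = RPM_A × t_A/t_B = 2296 × 12/53 = 27552/53 ≈ 519.85
B and C share a shaft → RPM_C = RPM_B
Stage 2: RPM_D = RPM_C × t_C/t_D = RPM_A × (t_A×t_C)/(t_B×t_D)
Overall ratio = (12×33)/(53×30) = 396/1590
RPM_D = 2296 × 396/1590 = 909216/1590
≈ 571.83 RPM

571.83 RPM


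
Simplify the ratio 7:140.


GCD(7, 140) = 7
7/7 : 140/7
= 1:20

1:20


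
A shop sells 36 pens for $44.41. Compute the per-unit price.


Unit rate = total / quantity
= 44.41 / 36
= $1.23 per unit

$1.23 per unit


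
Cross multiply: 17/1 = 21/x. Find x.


Cross multiply: 17 × x = 1 × 21
17x = 21
x = 21 / 17
= 1.24

1.24


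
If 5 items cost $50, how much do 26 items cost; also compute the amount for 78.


Direct proportion: y/x = constant
k = 50/5 = 10.0000
y at x=26: k × 26 = 50 × 26 / 5 = 1300/5 = 260.00
y at x=78: k × 78 = 50 × 78 / 5 = 3900/5 = 780.00
= 260.00 and 780.00

260.00 and 780.00


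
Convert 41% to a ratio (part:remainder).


41% means 41 parts out of 100; remainder = 59
Part : remainder = 41:59
GCD = 1
= 41:59

41:59


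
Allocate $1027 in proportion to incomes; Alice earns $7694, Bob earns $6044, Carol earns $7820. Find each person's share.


Total income = 7694 + 6044 + 7820 = $21558
Alice: $1027 × 7694/21558 = $366.53
Bob: $1027 × 6044/21558 = $287.93
Carol: $1027 × 7820/21558 = $372.54
= Alice: $366.53, Bob: $287.93, Carol: $372.54

Alice: $366.53, Bob: $287.93, Carol: $372.54


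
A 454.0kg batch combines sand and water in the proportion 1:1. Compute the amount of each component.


Total parts = 1 + 1 = 2
sand: 454.0 × 1/2 = 227.0kg
water: 454.0 × 1/2 = 227.0kg
= 227.0kg and 227.0kg

227.0kg and 227.0kg


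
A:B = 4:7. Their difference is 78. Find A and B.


Let A = 4k, B = 7k.
7k - 4k = 78
3k = 78 → k = 78/3 = 26
A = 4×26 = 104, B = 7×26 = 182
= A = 104, B = 182

A = 104, B = 182


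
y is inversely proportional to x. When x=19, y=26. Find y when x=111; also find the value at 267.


Inverse proportion: x × y = constant
k = 19 × 26 = 494
At x=111: k/111 = 4.45
At x=267: k/267 = 1.85
= 4.45 and 1.85

4.45 and 1.85


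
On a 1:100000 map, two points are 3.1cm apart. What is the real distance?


Real distance = map distance × scale
= 3.1cm × 100000
= 310000 cm = 3100.0 m
= 3.100 km

3.100 km


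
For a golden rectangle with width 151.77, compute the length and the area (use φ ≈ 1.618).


φ = (1 + √5) / 2 ≈ 1.618
Length = width × φ = 151.77 × 1.618 = 245.56386
≈ 245.56
Area = width × length = 151.77 × 245.56386 = 37269.2270322 ≈ 37269.23
= Length: 245.56, Area: 37269.23

Length: 245.56, Area: 37269.23


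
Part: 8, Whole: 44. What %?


Percentage = (part / whole) × 100
= (8 / 44) × 100
≈ 18.18%

18.18%


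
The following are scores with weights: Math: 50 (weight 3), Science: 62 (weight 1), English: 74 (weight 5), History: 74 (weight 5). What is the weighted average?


Numerator = 50×3 + 62×1 + 74×5 + 74×5
= 150 + 62 + 370 + 370
= 952
Total weight = 14
Weighted avg = 952/14
= 68.00

68.00


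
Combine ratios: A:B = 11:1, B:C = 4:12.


Match B: multiply A:B by 4 → 44:4
Multiply B:C by 1 → 4:12
Combined: 44:4:12
GCD = 4
= 11:1:3

11:1:3


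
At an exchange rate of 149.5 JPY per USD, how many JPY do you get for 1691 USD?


Amount × rate = 1691 × 149.5
= 252804.50 JPY

252804.50 JPY


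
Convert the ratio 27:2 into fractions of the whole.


Total parts = 27 + 2 = 29
First part: 27/29 = 27/29
Second part: 2/29 = 2/29
= 27/29 and 2/29

27/29 and 2/29


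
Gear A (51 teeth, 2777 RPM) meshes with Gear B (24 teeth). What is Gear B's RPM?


Gear ratio = 51:24 = 17:8
RPM_B = RPM_A × (teeth_A / teeth_B)
= 2777 × (51/24)
= 5901.1 RPM

5901.1 RPM


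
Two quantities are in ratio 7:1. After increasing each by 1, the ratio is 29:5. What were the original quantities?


Let A = 7k, B = 1k.
(7k + 1) / (1k + 1) = 29/5
Cross-multiply: 5(7k + 1) = 29(1k + 1)
35k + 5 = 29k + 29
35k - 29k = 29 - 5
6k = 24
k = 24/6 = 4
A = 7×4 = 28, B = 1×4 = 4
= A = 28, B = 4

A = 28, B = 4


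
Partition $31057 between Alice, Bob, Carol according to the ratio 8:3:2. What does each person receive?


Total parts = 8 + 3 + 2 = 13
Alice: 31057 × 8/13 = 19112.00
Bob: 31057 × 3/13 = 7167.00
Carol: 31057 × 2/13 = 4778.00
= Alice: $19112.00, Bob: $7167.00, Carol: $4778.00

Alice: $19112.00, Bob: $7167.00, Carol: $4778.00


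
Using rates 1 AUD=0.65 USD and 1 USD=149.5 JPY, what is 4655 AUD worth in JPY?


Step 1: 4655 AUD × 0.65 = 3025.75 USD
Step 2: 3025.75 USD × 149.5 = 452349.63 JPY
Implied rate AUD→JPY = 0.65 × 149.5 = 97.1750
= 452349.63 JPY

452349.63 JPY


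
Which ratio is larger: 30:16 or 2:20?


30/16 = 1.8750
2/20 = 0.1000
1.8750 > 0.1000, so 30:16 is greater
= 30:16

30:16


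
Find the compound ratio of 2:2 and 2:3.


Compound ratio = (2×2) : (2×3)
= 4:6
GCD = 2
= 2:3

2:3


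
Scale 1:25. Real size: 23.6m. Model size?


Model size = real / scale
= 23.6 / 25
= 0.9440 m

0.9440 m
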